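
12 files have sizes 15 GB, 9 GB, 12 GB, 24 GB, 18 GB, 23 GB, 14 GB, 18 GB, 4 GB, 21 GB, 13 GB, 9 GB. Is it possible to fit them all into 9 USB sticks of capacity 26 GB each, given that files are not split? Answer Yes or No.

Yes

A valid assignment using 8 USB sticks:
  USB stick 1: 24 = 24
  USB stick 2: 23 = 23
  USB stick 3: 21 + 4 = 25
  USB stick 4: 18 = 18
  USB stick 5: 18 = 18
  USB stick 6: 15 + 9 = 24
  USB stick 7: 14 + 12 = 26
  USB stick 8: 13 + 9 = 22
That uses only 8 ≤ 9, so 9 USB sticks are enough.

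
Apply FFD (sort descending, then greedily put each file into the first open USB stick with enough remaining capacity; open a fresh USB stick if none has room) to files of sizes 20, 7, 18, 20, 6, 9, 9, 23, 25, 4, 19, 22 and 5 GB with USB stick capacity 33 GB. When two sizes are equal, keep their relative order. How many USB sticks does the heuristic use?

Sorted descending: 25, 23, 22, 20, 20, 19, 18, 9, 9, 7, 6, 5, 4.
  25 → USB stick 1 (new)  [load 25/33]
  23 → USB stick 2 (new)  [load 23/33]
  22 → USB stick 3 (new)  [load 22/33]
  20 → USB stick 4 (new)  [load 20/33]
  20 → USB stick 5 (new)  [load 20/33]
  19 → USB stick 6 (new)  [load 19/33]
  18 → USB stick 7 (new)  [load 18/33]
  9 → USB stick 2  [load 32/33]
  9 → USB stick 3  [load 31/33]
  7 → USB stick 1  [load 32/33]
  6 → USB stick 4  [load 26/33]
  5 → USB stick 4  [load 31/33]
  4 → USB stick 5  [load 24/33]
7 USB sticks opened.

7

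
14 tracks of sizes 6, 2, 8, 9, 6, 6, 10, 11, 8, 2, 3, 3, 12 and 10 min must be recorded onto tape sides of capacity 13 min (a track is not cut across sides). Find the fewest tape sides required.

Total = 12 + 11 + 10 + 10 + 9 + 8 + 8 + 6 + 6 + 6 + 3 + 3 + 2 + 2 = 96 min.
Lower bound: ⌈96/13⌉ = 8 tape sides.
A packing using 9 tape sides:
  side 1: 12 = 12
  side 2: 11 + 2 = 13
  side 3: 10 + 3 = 13
  side 4: 10 + 3 = 13
  side 5: 9 + 2 = 11
  side 6: 8 = 8
  side 7: 8 = 8
  side 8: 6 + 6 = 12
  side 9: 6 = 6
No arrangement into 8 tape sides stays within capacity, so 9 is optimal.

9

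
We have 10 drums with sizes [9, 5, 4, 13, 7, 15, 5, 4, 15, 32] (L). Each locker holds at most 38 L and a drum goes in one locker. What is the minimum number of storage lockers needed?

3

Total = 32 + 15 + 15 + 13 + 9 + 7 + 5 + 5 + 4 + 4 = 109 L.
Lower bound: ⌈109/38⌉ = 3 storage lockers.
A packing using 3 storage lockers:
  locker 1: 32 + 5 = 37
  locker 2: 15 + 15 + 7 = 37
  locker 3: 13 + 9 + 5 + 4 + 4 = 35
This matches the lower bound, so 3 is optimal.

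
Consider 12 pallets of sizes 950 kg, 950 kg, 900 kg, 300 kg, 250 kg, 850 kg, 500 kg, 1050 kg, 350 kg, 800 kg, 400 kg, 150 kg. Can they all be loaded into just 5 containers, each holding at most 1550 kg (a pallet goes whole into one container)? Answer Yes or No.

Total = 7450 kg; ⌈7450/1550⌉ = 5.
6 pallets each exceed half the capacity and cannot share a container, forcing at least 6 containers.
At least 6 containers are required, but only 5 are allowed.

No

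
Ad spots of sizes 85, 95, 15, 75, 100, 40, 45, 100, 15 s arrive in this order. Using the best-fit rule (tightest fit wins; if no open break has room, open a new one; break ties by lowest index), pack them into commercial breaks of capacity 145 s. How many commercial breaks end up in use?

  85 → break 1 (new)  [load 85/145]
  95 → break 2 (new)  [load 95/145]
  15 → break 2  [load 110/145]
  75 → break 3 (new)  [load 75/145]
  100 → break 4 (new)  [load 100/145]
  40 → break 4  [load 140/145]
  45 → break 1  [load 130/145]
  100 → break 5 (new)  [load 100/145]
  15 → break 1  [load 145/145]
5 commercial breaks opened.

5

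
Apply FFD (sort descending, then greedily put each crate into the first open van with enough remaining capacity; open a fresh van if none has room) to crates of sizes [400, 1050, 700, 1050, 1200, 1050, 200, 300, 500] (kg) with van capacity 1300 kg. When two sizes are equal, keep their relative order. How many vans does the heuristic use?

6

Sorted descending: 1200, 1050, 1050, 1050, 700, 500, 400, 300, 200.
  1200 → van 1 (new)  [load 1200/1300]
  1050 → van 2 (new)  [load 1050/1300]
  1050 → van 3 (new)  [load 1050/1300]
  1050 → van 4 (new)  [load 1050/1300]
  700 → van 5 (new)  [load 700/1300]
  500 → van 5  [load 1200/1300]
  400 → van 6 (new)  [load 400/1300]
  300 → van 6  [load 700/1300]
  200 → van 2  [load 1250/1300]
6 vans opened.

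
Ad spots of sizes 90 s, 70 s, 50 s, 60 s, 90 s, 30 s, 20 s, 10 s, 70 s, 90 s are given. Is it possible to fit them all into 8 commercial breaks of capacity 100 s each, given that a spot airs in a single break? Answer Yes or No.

A valid assignment using 7 commercial breaks:
  break 1: 90 + 10 = 100
  break 2: 90 = 90
  break 3: 90 = 90
  break 4: 70 + 30 = 100
  break 5: 70 + 20 = 90
  break 6: 60 = 60
  break 7: 50 = 50
That uses only 7 ≤ 8, so 8 commercial breaks are enough.

Yes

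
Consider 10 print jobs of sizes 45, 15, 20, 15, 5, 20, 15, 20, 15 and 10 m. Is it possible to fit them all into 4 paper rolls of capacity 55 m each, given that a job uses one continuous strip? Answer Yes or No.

Yes

A valid assignment using 4 paper rolls:
  roll 1: 45 + 10 = 55
  roll 2: 20 + 20 + 15 = 55
  roll 3: 20 + 15 + 15 + 5 = 55
  roll 4: 15 = 15
Every load is within 55 m, so 4 paper rolls suffice.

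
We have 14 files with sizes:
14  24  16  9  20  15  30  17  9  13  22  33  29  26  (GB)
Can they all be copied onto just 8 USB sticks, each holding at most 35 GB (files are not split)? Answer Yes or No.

No

Total = 277 GB; ⌈277/35⌉ = 8.
The bound of 8 does not rule out 8, but exhaustive search shows no assignment into 8 USB sticks of capacity 35 GB exists — the minimum is 9.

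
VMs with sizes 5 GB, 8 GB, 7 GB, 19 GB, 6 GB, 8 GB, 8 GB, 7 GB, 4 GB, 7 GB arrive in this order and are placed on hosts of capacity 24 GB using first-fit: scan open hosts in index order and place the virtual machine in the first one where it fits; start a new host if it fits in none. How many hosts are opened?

4

  5 → host 1 (new)  [load 5/24]
  8 → host 1  [load 13/24]
  7 → host 1  [load 20/24]
  19 → host 2 (new)  [load 19/24]
  6 → host 3 (new)  [load 6/24]
  8 → host 3  [load 14/24]
  8 → host 3  [load 22/24]
  7 → host 4 (new)  [load 7/24]
  4 → host 1  [load 24/24]
  7 → host 4  [load 14/24]
4 hosts opened.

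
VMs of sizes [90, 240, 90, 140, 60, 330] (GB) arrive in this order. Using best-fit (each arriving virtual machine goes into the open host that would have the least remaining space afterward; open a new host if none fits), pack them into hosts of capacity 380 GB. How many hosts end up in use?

  90 → host 1 (new)  [load 90/380]
  240 → host 1  [load 330/380]
  90 → host 2 (new)  [load 90/380]
  140 → host 2  [load 230/380]
  60 → host 2  [load 290/380]
  330 → host 3 (new)  [load 330/380]
3 hosts opened.

3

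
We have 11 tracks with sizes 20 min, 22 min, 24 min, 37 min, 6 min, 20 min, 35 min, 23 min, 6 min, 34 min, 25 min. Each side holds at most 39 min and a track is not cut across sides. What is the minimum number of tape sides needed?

Total = 37 + 35 + 34 + 25 + 24 + 23 + 22 + 20 + 20 + 6 + 6 = 252 min.
Lower bound: ⌈252/39⌉ = 7 tape sides.
Also, 9 tracks each exceed 39/2 min, and no two of those can share a side, so at least 9 tape sides are needed.
A packing using 9 tape sides:
  side 1: 37 = 37
  side 2: 35 = 35
  side 3: 34 = 34
  side 4: 25 + 6 + 6 = 37
  side 5: 24 = 24
  side 6: 23 = 23
  side 7: 22 = 22
  side 8: 20 = 20
  side 9: 20 = 20
This matches the lower bound, so 9 is optimal.

9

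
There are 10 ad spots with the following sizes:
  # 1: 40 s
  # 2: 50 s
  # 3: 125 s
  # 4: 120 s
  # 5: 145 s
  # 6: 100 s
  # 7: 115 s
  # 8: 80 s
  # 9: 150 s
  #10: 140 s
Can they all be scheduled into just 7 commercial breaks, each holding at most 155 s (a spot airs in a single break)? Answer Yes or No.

Total = 1065 s; ⌈1065/155⌉ = 7.
8 ad spots each exceed half the capacity and cannot share a break, forcing at least 8 commercial breaks.
At least 8 commercial breaks are required, but only 7 are allowed.

No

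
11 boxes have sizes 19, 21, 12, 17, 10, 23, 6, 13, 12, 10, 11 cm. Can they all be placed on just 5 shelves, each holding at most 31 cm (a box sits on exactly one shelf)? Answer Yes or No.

Total = 154 cm; ⌈154/31⌉ = 5.
The bound of 5 does not rule out 5, but exhaustive search shows no assignment into 5 shelves of capacity 31 cm exists — the minimum is 6.

No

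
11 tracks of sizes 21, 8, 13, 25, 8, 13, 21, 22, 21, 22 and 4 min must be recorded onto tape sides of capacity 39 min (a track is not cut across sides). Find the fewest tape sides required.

6

Total = 25 + 22 + 22 + 21 + 21 + 21 + 13 + 13 + 8 + 8 + 4 = 178 min.
Lower bound: ⌈178/39⌉ = 5 tape sides.
Also, 6 tracks each exceed 39/2 min, and no two of those can share a side, so at least 6 tape sides are needed.
A packing using 6 tape sides:
  side 1: 25 + 13 = 38
  side 2: 22 + 13 + 4 = 39
  side 3: 22 + 8 + 8 = 38
  side 4: 21 = 21
  side 5: 21 = 21
  side 6: 21 = 21
This matches the lower bound, so 6 is optimal.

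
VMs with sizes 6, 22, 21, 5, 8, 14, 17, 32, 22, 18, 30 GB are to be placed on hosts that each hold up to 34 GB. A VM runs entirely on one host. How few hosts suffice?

Total = 32 + 30 + 22 + 22 + 21 + 18 + 17 + 14 + 8 + 6 + 5 = 195 GB.
Lower bound: ⌈195/34⌉ = 6 hosts.
A packing using 7 hosts:
  host 1: 32 = 32
  host 2: 30 = 30
  host 3: 22 + 8 = 30
  host 4: 22 + 6 + 5 = 33
  host 5: 21 = 21
  host 6: 18 + 14 = 32
  host 7: 17 = 17
No arrangement into 6 hosts stays within capacity, so 7 is optimal.

7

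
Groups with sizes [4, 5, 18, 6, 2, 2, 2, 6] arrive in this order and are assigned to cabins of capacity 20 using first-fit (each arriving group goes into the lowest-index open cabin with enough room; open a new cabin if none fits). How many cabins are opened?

  4 → cabin 1 (new)  [load 4/20]
  5 → cabin 1  [load 9/20]
  18 → cabin 2 (new)  [load 18/20]
  6 → cabin 1  [load 15/20]
  2 → cabin 1  [load 17/20]
  2 → cabin 1  [load 19/20]
  2 → cabin 2  [load 20/20]
  6 → cabin 3 (new)  [load 6/20]
3 cabins opened.

3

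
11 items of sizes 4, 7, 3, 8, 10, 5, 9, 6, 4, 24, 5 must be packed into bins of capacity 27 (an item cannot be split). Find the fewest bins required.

4

Total = 24 + 10 + 9 + 8 + 7 + 6 + 5 + 5 + 4 + 4 + 3 = 85.
Lower bound: ⌈85/27⌉ = 4 bins.
A packing using 4 bins:
  bin 1: 24 + 3 = 27
  bin 2: 10 + 9 + 8 = 27
  bin 3: 7 + 6 + 5 + 5 + 4 = 27
  bin 4: 4 = 4
This matches the lower bound, so 4 is optimal.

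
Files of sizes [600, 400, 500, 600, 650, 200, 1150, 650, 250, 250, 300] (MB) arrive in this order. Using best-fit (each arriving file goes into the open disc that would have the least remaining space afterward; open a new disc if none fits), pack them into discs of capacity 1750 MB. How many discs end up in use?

  600 → disc 1 (new)  [load 600/1750]
  400 → disc 1  [load 1000/1750]
  500 → disc 1  [load 1500/1750]
  600 → disc 2 (new)  [load 600/1750]
  650 → disc 2  [load 1250/1750]
  200 → disc 1  [load 1700/1750]
  1150 → disc 3 (new)  [load 1150/1750]
  650 → disc 4 (new)  [load 650/1750]
  250 → disc 2  [load 1500/1750]
  250 → disc 2  [load 1750/1750]
  300 → disc 3  [load 1450/1750]
4 discs opened.

4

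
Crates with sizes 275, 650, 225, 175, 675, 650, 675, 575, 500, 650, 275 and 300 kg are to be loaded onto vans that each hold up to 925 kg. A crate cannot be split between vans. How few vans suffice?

7

Total = 675 + 675 + 650 + 650 + 650 + 575 + 500 + 300 + 275 + 275 + 225 + 175 = 5625 kg.
Lower bound: ⌈5625/925⌉ = 7 vans.
A packing using 7 vans:
  van 1: 675 + 225 = 900
  van 2: 675 + 175 = 850
  van 3: 650 + 275 = 925
  van 4: 650 + 275 = 925
  van 5: 650 = 650
  van 6: 575 + 300 = 875
  van 7: 500 = 500
This matches the lower bound, so 7 is optimal.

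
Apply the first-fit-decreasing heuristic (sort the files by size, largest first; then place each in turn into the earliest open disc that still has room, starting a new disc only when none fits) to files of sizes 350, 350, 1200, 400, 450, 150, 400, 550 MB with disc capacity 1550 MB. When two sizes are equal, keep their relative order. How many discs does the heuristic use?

Sorted descending: 1200, 550, 450, 400, 400, 350, 350, 150.
  1200 → disc 1 (new)  [load 1200/1550]
  550 → disc 2 (new)  [load 550/1550]
  450 → disc 2  [load 1000/1550]
  400 → disc 2  [load 1400/1550]
  400 → disc 3 (new)  [load 400/1550]
  350 → disc 1  [load 1550/1550]
  350 → disc 3  [load 750/1550]
  150 → disc 2  [load 1550/1550]
3 discs opened.

3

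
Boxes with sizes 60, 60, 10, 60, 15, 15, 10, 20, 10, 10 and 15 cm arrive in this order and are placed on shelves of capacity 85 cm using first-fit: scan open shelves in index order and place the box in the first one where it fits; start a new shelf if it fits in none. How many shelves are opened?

  60 → shelf 1 (new)  [load 60/85]
  60 → shelf 2 (new)  [load 60/85]
  10 → shelf 1  [load 70/85]
  60 → shelf 3 (new)  [load 60/85]
  15 → shelf 1  [load 85/85]
  15 → shelf 2  [load 75/85]
  10 → shelf 2  [load 85/85]
  20 → shelf 3  [load 80/85]
  10 → shelf 4 (new)  [load 10/85]
  10 → shelf 4  [load 20/85]
  15 → shelf 4  [load 35/85]
4 shelves opened.

4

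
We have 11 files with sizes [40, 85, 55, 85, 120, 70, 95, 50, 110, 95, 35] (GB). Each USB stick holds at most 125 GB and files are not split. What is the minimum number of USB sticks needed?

8

Total = 120 + 110 + 95 + 95 + 85 + 85 + 70 + 55 + 50 + 40 + 35 = 840 GB.
Lower bound: ⌈840/125⌉ = 7 USB sticks.
A packing using 8 USB sticks:
  USB stick 1: 120 = 120
  USB stick 2: 110 = 110
  USB stick 3: 95 = 95
  USB stick 4: 95 = 95
  USB stick 5: 85 + 40 = 125
  USB stick 6: 85 + 35 = 120
  USB stick 7: 70 + 55 = 125
  USB stick 8: 50 = 50
No arrangement into 7 USB sticks stays within capacity, so 8 is optimal.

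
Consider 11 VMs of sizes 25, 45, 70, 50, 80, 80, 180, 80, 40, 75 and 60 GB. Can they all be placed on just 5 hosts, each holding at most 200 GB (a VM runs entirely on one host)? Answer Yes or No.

Yes

A valid assignment using 5 hosts:
  host 1: 180 = 180
  host 2: 80 + 80 + 40 = 200
  host 3: 80 + 75 + 45 = 200
  host 4: 70 + 60 + 50 = 180
  host 5: 25 = 25
Every load is within 200 GB, so 5 hosts suffice.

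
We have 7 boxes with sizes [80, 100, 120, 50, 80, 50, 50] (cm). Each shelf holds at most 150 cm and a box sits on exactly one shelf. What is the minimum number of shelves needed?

Total = 120 + 100 + 80 + 80 + 50 + 50 + 50 = 530 cm.
Lower bound: ⌈530/150⌉ = 4 shelves.
A packing using 4 shelves:
  shelf 1: 120 = 120
  shelf 2: 100 + 50 = 150
  shelf 3: 80 + 50 = 130
  shelf 4: 80 + 50 = 130
This matches the lower bound, so 4 is optimal.

4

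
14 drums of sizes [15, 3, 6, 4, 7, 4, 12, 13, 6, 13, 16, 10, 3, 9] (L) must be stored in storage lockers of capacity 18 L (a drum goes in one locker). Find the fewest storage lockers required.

7

Total = 16 + 15 + 13 + 13 + 12 + 10 + 9 + 7 + 6 + 6 + 4 + 4 + 3 + 3 = 121 L.
Lower bound: ⌈121/18⌉ = 7 storage lockers.
A packing using 7 storage lockers:
  locker 1: 16 = 16
  locker 2: 15 + 3 = 18
  locker 3: 13 + 4 = 17
  locker 4: 13 + 4 = 17
  locker 5: 12 + 6 = 18
  locker 6: 10 + 7 = 17
  locker 7: 9 + 6 + 3 = 18
This matches the lower bound, so 7 is optimal.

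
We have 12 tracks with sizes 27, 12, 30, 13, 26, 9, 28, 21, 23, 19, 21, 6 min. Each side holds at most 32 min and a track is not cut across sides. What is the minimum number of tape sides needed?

9

Total = 30 + 28 + 27 + 26 + 23 + 21 + 21 + 19 + 13 + 12 + 9 + 6 = 235 min.
Lower bound: ⌈235/32⌉ = 8 tape sides.
A packing using 9 tape sides:
  side 1: 30 = 30
  side 2: 28 = 28
  side 3: 27 = 27
  side 4: 26 + 6 = 32
  side 5: 23 + 9 = 32
  side 6: 21 = 21
  side 7: 21 = 21
  side 8: 19 + 13 = 32
  side 9: 12 = 12
No arrangement into 8 tape sides stays within capacity, so 9 is optimal.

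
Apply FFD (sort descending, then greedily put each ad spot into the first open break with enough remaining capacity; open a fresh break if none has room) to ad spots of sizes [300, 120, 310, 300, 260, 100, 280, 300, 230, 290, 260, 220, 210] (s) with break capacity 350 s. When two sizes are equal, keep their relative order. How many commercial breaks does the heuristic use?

Sorted descending: 310, 300, 300, 300, 290, 280, 260, 260, 230, 220, 210, 120, 100.
  310 → break 1 (new)  [load 310/350]
  300 → break 2 (new)  [load 300/350]
  300 → break 3 (new)  [load 300/350]
  300 → break 4 (new)  [load 300/350]
  290 → break 5 (new)  [load 290/350]
  280 → break 6 (new)  [load 280/350]
  260 → break 7 (new)  [load 260/350]
  260 → break 8 (new)  [load 260/350]
  230 → break 9 (new)  [load 230/350]
  220 → break 10 (new)  [load 220/350]
  210 → break 11 (new)  [load 210/350]
  120 → break 9  [load 350/350]
  100 → break 10  [load 320/350]
11 commercial breaks opened.

11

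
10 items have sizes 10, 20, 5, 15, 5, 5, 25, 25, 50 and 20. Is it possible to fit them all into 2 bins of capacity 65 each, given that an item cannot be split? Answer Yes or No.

No

Total = 180; ⌈180/65⌉ = 3.
At least 3 bins are required, but only 2 are allowed.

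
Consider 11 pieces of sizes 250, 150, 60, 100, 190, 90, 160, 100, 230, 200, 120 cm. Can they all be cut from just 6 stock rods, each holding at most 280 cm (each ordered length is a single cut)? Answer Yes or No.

Total = 1650 cm; ⌈1650/280⌉ = 6.
The bound of 6 does not rule out 6, but exhaustive search shows no assignment into 6 stock rods of capacity 280 cm exists — the minimum is 7.

No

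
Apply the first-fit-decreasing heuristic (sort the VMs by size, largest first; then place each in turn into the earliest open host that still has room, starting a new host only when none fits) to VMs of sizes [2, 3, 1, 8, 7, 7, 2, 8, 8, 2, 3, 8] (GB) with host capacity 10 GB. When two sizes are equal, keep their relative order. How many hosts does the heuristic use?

6

Sorted descending: 8, 8, 8, 8, 7, 7, 3, 3, 2, 2, 2, 1.
  8 → host 1 (new)  [load 8/10]
  8 → host 2 (new)  [load 8/10]
  8 → host 3 (new)  [load 8/10]
  8 → host 4 (new)  [load 8/10]
  7 → host 5 (new)  [load 7/10]
  7 → host 6 (new)  [load 7/10]
  3 → host 5  [load 10/10]
  3 → host 6  [load 10/10]
  2 → host 1  [load 10/10]
  2 → host 2  [load 10/10]
  2 → host 3  [load 10/10]
  1 → host 4  [load 9/10]
6 hosts opened.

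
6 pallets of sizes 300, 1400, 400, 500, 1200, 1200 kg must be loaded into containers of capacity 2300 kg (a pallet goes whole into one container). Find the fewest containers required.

3

Total = 1400 + 1200 + 1200 + 500 + 400 + 300 = 5000 kg.
Lower bound: ⌈5000/2300⌉ = 3 containers.
A packing using 3 containers:
  container 1: 1400 + 500 + 400 = 2300
  container 2: 1200 + 300 = 1500
  container 3: 1200 = 1200
This matches the lower bound, so 3 is optimal.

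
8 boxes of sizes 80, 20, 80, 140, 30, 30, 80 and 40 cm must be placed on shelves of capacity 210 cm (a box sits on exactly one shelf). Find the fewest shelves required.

3

Total = 140 + 80 + 80 + 80 + 40 + 30 + 30 + 20 = 500 cm.
Lower bound: ⌈500/210⌉ = 3 shelves.
A packing using 3 shelves:
  shelf 1: 140 + 40 + 30 = 210
  shelf 2: 80 + 80 + 30 + 20 = 210
  shelf 3: 80 = 80
This matches the lower bound, so 3 is optimal.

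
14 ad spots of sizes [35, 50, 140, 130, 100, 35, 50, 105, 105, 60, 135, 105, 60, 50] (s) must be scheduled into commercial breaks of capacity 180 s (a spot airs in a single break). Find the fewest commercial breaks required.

7

Total = 140 + 135 + 130 + 105 + 105 + 105 + 100 + 60 + 60 + 50 + 50 + 50 + 35 + 35 = 1160 s.
Lower bound: ⌈1160/180⌉ = 7 commercial breaks.
A packing using 7 commercial breaks:
  break 1: 140 + 35 = 175
  break 2: 135 + 35 = 170
  break 3: 130 + 50 = 180
  break 4: 105 + 60 = 165
  break 5: 105 + 60 = 165
  break 6: 105 + 50 = 155
  break 7: 100 + 50 = 150
This matches the lower bound, so 7 is optimal.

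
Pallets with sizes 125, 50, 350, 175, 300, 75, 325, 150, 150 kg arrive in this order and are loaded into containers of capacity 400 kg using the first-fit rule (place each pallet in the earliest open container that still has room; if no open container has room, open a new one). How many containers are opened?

  125 → container 1 (new)  [load 125/400]
  50 → container 1  [load 175/400]
  350 → container 2 (new)  [load 350/400]
  175 → container 1  [load 350/400]
  300 → container 3 (new)  [load 300/400]
  75 → container 3  [load 375/400]
  325 → container 4 (new)  [load 325/400]
  150 → container 5 (new)  [load 150/400]
  150 → container 5  [load 300/400]
5 containers opened.

5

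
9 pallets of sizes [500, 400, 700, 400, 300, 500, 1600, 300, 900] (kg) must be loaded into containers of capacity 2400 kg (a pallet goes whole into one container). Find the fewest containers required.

3

Total = 1600 + 900 + 700 + 500 + 500 + 400 + 400 + 300 + 300 = 5600 kg.
Lower bound: ⌈5600/2400⌉ = 3 containers.
A packing using 3 containers:
  container 1: 1600 + 700 = 2300
  container 2: 900 + 500 + 500 + 400 = 2300
  container 3: 400 + 300 + 300 = 1000
This matches the lower bound, so 3 is optimal.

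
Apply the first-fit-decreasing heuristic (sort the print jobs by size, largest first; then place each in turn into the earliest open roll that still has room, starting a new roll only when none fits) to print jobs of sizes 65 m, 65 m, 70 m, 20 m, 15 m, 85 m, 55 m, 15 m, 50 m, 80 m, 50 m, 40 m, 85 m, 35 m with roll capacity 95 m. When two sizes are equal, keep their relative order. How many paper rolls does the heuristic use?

9

Sorted descending: 85, 85, 80, 70, 65, 65, 55, 50, 50, 40, 35, 20, 15, 15.
  85 → roll 1 (new)  [load 85/95]
  85 → roll 2 (new)  [load 85/95]
  80 → roll 3 (new)  [load 80/95]
  70 → roll 4 (new)  [load 70/95]
  65 → roll 5 (new)  [load 65/95]
  65 → roll 6 (new)  [load 65/95]
  55 → roll 7 (new)  [load 55/95]
  50 → roll 8 (new)  [load 50/95]
  50 → roll 9 (new)  [load 50/95]
  40 → roll 7  [load 95/95]
  35 → roll 8  [load 85/95]
  20 → roll 4  [load 90/95]
  15 → roll 3  [load 95/95]
  15 → roll 5  [load 80/95]
9 paper rolls opened.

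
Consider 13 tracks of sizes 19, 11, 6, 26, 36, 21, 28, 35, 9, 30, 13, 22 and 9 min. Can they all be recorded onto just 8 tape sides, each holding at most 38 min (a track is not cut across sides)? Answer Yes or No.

Yes

A valid assignment using 8 tape sides:
  side 1: 36 = 36
  side 2: 35 = 35
  side 3: 30 + 6 = 36
  side 4: 28 + 9 = 37
  side 5: 26 + 11 = 37
  side 6: 22 + 13 = 35
  side 7: 21 + 9 = 30
  side 8: 19 = 19
Every load is within 38 min, so 8 tape sides suffice.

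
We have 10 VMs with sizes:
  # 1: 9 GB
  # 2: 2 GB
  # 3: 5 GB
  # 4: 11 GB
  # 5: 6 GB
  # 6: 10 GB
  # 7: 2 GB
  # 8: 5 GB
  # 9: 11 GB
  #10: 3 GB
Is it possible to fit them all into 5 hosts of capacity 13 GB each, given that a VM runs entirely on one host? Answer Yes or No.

Total = 64 GB; ⌈64/13⌉ = 5.
The bound of 5 does not rule out 5, but exhaustive search shows no assignment into 5 hosts of capacity 13 GB exists — the minimum is 6.

No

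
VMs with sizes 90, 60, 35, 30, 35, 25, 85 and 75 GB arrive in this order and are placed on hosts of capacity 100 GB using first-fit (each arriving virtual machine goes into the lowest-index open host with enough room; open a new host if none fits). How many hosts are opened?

  90 → host 1 (new)  [load 90/100]
  60 → host 2 (new)  [load 60/100]
  35 → host 2  [load 95/100]
  30 → host 3 (new)  [load 30/100]
  35 → host 3  [load 65/100]
  25 → host 3  [load 90/100]
  85 → host 4 (new)  [load 85/100]
  75 → host 5 (new)  [load 75/100]
5 hosts opened.

5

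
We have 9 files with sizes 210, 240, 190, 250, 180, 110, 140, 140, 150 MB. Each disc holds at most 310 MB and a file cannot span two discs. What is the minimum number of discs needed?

Total = 250 + 240 + 210 + 190 + 180 + 150 + 140 + 140 + 110 = 1610 MB.
Lower bound: ⌈1610/310⌉ = 6 discs.
A packing using 7 discs:
  disc 1: 250 = 250
  disc 2: 240 = 240
  disc 3: 210 = 210
  disc 4: 190 + 110 = 300
  disc 5: 180 = 180
  disc 6: 150 + 140 = 290
  disc 7: 140 = 140
No arrangement into 6 discs stays within capacity, so 7 is optimal.

7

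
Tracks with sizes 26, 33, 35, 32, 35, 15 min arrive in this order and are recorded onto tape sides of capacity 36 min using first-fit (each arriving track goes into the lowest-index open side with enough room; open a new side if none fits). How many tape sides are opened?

6

  26 → side 1 (new)  [load 26/36]
  33 → side 2 (new)  [load 33/36]
  35 → side 3 (new)  [load 35/36]
  32 → side 4 (new)  [load 32/36]
  35 → side 5 (new)  [load 35/36]
  15 → side 6 (new)  [load 15/36]
6 tape sides opened.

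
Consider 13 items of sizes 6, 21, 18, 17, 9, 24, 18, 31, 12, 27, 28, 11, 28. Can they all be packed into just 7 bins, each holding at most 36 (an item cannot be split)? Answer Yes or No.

Total = 250; ⌈250/36⌉ = 7.
The bound of 7 does not rule out 7, but exhaustive search shows no assignment into 7 bins of capacity 36 exists — the minimum is 8.

No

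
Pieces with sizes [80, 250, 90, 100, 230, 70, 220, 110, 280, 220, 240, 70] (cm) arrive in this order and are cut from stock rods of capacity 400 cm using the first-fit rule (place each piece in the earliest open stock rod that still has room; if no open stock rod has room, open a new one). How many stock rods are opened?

7

  80 → stock rod 1 (new)  [load 80/400]
  250 → stock rod 1  [load 330/400]
  90 → stock rod 2 (new)  [load 90/400]
  100 → stock rod 2  [load 190/400]
  230 → stock rod 3 (new)  [load 230/400]
  70 → stock rod 1  [load 400/400]
  220 → stock rod 4 (new)  [load 220/400]
  110 → stock rod 2  [load 300/400]
  280 → stock rod 5 (new)  [load 280/400]
  220 → stock rod 6 (new)  [load 220/400]
  240 → stock rod 7 (new)  [load 240/400]
  70 → stock rod 2  [load 370/400]
7 stock rods opened.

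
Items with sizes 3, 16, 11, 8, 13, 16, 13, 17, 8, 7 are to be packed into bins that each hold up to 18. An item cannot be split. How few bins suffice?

7

Total = 17 + 16 + 16 + 13 + 13 + 11 + 8 + 8 + 7 + 3 = 112.
Lower bound: ⌈112/18⌉ = 7 bins.
A packing using 7 bins:
  bin 1: 17 = 17
  bin 2: 16 = 16
  bin 3: 16 = 16
  bin 4: 13 + 3 = 16
  bin 5: 13 = 13
  bin 6: 11 + 7 = 18
  bin 7: 8 + 8 = 16
This matches the lower bound, so 7 is optimal.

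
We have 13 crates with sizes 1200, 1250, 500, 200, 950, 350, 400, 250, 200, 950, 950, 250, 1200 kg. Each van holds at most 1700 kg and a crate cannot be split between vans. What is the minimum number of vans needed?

Total = 1250 + 1200 + 1200 + 950 + 950 + 950 + 500 + 400 + 350 + 250 + 250 + 200 + 200 = 8650 kg.
Lower bound: ⌈8650/1700⌉ = 6 vans.
A packing using 6 vans:
  van 1: 1250 + 400 = 1650
  van 2: 1200 + 500 = 1700
  van 3: 1200 + 350 = 1550
  van 4: 950 + 250 + 250 + 200 = 1650
  van 5: 950 + 200 = 1150
  van 6: 950 = 950
This matches the lower bound, so 6 is optimal.

6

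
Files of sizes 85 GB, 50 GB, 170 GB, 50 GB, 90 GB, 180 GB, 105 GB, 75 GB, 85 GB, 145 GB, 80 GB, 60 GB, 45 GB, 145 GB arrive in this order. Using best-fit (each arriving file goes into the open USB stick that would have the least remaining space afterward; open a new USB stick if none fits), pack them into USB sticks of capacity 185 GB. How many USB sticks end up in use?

  85 → USB stick 1 (new)  [load 85/185]
  50 → USB stick 1  [load 135/185]
  170 → USB stick 2 (new)  [load 170/185]
  50 → USB stick 1  [load 185/185]
  90 → USB stick 3 (new)  [load 90/185]
  180 → USB stick 4 (new)  [load 180/185]
  105 → USB stick 5 (new)  [load 105/185]
  75 → USB stick 5  [load 180/185]
  85 → USB stick 3  [load 175/185]
  145 → USB stick 6 (new)  [load 145/185]
  80 → USB stick 7 (new)  [load 80/185]
  60 → USB stick 7  [load 140/185]
  45 → USB stick 7  [load 185/185]
  145 → USB stick 8 (new)  [load 145/185]
8 USB sticks opened.

8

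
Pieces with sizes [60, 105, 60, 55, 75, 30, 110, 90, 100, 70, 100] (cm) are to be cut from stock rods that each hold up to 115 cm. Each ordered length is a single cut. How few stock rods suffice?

Total = 110 + 105 + 100 + 100 + 90 + 75 + 70 + 60 + 60 + 55 + 30 = 855 cm.
Lower bound: ⌈855/115⌉ = 8 stock rods.
Also, 9 pieces each exceed 115/2 cm, and no two of those can share a stock rod, so at least 9 stock rods are needed.
A packing using 9 stock rods:
  stock rod 1: 110 = 110
  stock rod 2: 105 = 105
  stock rod 3: 100 = 100
  stock rod 4: 100 = 100
  stock rod 5: 90 = 90
  stock rod 6: 75 + 30 = 105
  stock rod 7: 70 = 70
  stock rod 8: 60 + 55 = 115
  stock rod 9: 60 = 60
This matches the lower bound, so 9 is optimal.

9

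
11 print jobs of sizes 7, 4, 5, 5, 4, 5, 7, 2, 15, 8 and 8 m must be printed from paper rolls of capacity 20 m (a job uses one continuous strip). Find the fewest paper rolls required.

Total = 15 + 8 + 8 + 7 + 7 + 5 + 5 + 5 + 4 + 4 + 2 = 70 m.
Lower bound: ⌈70/20⌉ = 4 paper rolls.
A packing using 4 paper rolls:
  roll 1: 15 + 5 = 20
  roll 2: 8 + 8 + 4 = 20
  roll 3: 7 + 7 + 5 = 19
  roll 4: 5 + 4 + 2 = 11
This matches the lower bound, so 4 is optimal.

4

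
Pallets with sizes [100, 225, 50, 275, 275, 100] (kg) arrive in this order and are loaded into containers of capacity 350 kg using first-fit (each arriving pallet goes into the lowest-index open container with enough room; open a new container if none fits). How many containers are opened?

  100 → container 1 (new)  [load 100/350]
  225 → container 1  [load 325/350]
  50 → container 2 (new)  [load 50/350]
  275 → container 2  [load 325/350]
  275 → container 3 (new)  [load 275/350]
  100 → container 4 (new)  [load 100/350]
4 containers opened.

4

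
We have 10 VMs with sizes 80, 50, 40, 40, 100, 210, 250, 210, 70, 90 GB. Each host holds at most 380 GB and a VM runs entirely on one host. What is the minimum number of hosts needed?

3

Total = 250 + 210 + 210 + 100 + 90 + 80 + 70 + 50 + 40 + 40 = 1140 GB.
Lower bound: ⌈1140/380⌉ = 3 hosts.
A packing using 3 hosts:
  host 1: 250 + 90 + 40 = 380
  host 2: 210 + 100 + 70 = 380
  host 3: 210 + 80 + 50 + 40 = 380
This matches the lower bound, so 3 is optimal.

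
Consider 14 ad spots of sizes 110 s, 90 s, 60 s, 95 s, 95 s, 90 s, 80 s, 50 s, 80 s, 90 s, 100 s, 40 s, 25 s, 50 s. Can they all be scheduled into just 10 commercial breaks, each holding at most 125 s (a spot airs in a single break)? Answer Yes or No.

No

Total = 1055 s; ⌈1055/125⌉ = 9.
The bound of 9 does not rule out 10, but exhaustive search shows no assignment into 10 commercial breaks of capacity 125 s exists — the minimum is 11.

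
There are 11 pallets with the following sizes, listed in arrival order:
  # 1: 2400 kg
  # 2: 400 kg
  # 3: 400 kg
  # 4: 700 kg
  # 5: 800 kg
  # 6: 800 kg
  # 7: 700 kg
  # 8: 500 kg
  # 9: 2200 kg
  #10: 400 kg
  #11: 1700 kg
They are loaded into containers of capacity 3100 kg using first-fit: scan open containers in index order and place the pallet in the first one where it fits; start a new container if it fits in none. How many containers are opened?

  2400 → container 1 (new)  [load 2400/3100]
  400 → container 1  [load 2800/3100]
  400 → container 2 (new)  [load 400/3100]
  700 → container 2  [load 1100/3100]
  800 → container 2  [load 1900/3100]
  800 → container 2  [load 2700/3100]
  700 → container 3 (new)  [load 700/3100]
  500 → container 3  [load 1200/3100]
  2200 → container 4 (new)  [load 2200/3100]
  400 → container 2  [load 3100/3100]
  1700 → container 3  [load 2900/3100]
4 containers opened.

4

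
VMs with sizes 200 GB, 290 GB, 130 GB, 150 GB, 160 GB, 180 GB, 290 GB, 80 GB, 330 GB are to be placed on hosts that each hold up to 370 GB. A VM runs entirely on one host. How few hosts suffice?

Total = 330 + 290 + 290 + 200 + 180 + 160 + 150 + 130 + 80 = 1810 GB.
Lower bound: ⌈1810/370⌉ = 5 hosts.
A packing using 6 hosts:
  host 1: 330 = 330
  host 2: 290 + 80 = 370
  host 3: 290 = 290
  host 4: 200 + 160 = 360
  host 5: 180 + 150 = 330
  host 6: 130 = 130
No arrangement into 5 hosts stays within capacity, so 6 is optimal.

6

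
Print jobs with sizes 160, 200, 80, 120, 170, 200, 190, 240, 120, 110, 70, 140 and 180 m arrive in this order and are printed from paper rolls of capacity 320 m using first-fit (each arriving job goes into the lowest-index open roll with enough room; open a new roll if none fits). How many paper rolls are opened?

7

  160 → roll 1 (new)  [load 160/320]
  200 → roll 2 (new)  [load 200/320]
  80 → roll 1  [load 240/320]
  120 → roll 2  [load 320/320]
  170 → roll 3 (new)  [load 170/320]
  200 → roll 4 (new)  [load 200/320]
  190 → roll 5 (new)  [load 190/320]
  240 → roll 6 (new)  [load 240/320]
  120 → roll 3  [load 290/320]
  110 → roll 4  [load 310/320]
  70 → roll 1  [load 310/320]
  140 → roll 7 (new)  [load 140/320]
  180 → roll 7  [load 320/320]
7 paper rolls opened.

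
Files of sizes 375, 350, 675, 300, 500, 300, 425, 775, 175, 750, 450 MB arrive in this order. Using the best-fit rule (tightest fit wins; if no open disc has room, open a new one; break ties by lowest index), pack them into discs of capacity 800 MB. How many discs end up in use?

  375 → disc 1 (new)  [load 375/800]
  350 → disc 1  [load 725/800]
  675 → disc 2 (new)  [load 675/800]
  300 → disc 3 (new)  [load 300/800]
  500 → disc 3  [load 800/800]
  300 → disc 4 (new)  [load 300/800]
  425 → disc 4  [load 725/800]
  775 → disc 5 (new)  [load 775/800]
  175 → disc 6 (new)  [load 175/800]
  750 → disc 7 (new)  [load 750/800]
  450 → disc 6  [load 625/800]
7 discs opened.

7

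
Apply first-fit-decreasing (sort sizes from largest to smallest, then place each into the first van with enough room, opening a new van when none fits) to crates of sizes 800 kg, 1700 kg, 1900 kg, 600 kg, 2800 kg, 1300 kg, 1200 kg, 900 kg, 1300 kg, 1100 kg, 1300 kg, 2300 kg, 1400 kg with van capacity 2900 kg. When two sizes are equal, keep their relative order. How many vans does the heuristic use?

Sorted descending: 2800, 2300, 1900, 1700, 1400, 1300, 1300, 1300, 1200, 1100, 900, 800, 600.
  2800 → van 1 (new)  [load 2800/2900]
  2300 → van 2 (new)  [load 2300/2900]
  1900 → van 3 (new)  [load 1900/2900]
  1700 → van 4 (new)  [load 1700/2900]
  1400 → van 5 (new)  [load 1400/2900]
  1300 → van 5  [load 2700/2900]
  1300 → van 6 (new)  [load 1300/2900]
  1300 → van 6  [load 2600/2900]
  1200 → van 4  [load 2900/2900]
  1100 → van 7 (new)  [load 1100/2900]
  900 → van 3  [load 2800/2900]
  800 → van 7  [load 1900/2900]
  600 → van 2  [load 2900/2900]
7 vans opened.

7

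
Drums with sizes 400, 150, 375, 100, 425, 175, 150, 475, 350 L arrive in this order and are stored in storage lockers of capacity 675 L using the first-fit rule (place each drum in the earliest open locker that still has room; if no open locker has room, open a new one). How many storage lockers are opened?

  400 → locker 1 (new)  [load 400/675]
  150 → locker 1  [load 550/675]
  375 → locker 2 (new)  [load 375/675]
  100 → locker 1  [load 650/675]
  425 → locker 3 (new)  [load 425/675]
  175 → locker 2  [load 550/675]
  150 → locker 3  [load 575/675]
  475 → locker 4 (new)  [load 475/675]
  350 → locker 5 (new)  [load 350/675]
5 storage lockers opened.

5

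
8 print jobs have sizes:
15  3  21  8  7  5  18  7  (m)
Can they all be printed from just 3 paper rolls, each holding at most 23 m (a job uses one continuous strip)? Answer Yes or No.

Total = 84 m; ⌈84/23⌉ = 4.
At least 4 paper rolls are required, but only 3 are allowed.

No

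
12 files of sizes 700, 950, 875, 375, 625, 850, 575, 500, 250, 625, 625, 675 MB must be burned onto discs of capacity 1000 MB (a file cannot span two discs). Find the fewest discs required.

Total = 950 + 875 + 850 + 700 + 675 + 625 + 625 + 625 + 575 + 500 + 375 + 250 = 7625 MB.
Lower bound: ⌈7625/1000⌉ = 8 discs.
Also, 9 files each exceed 500 MB, and no two of those can share a disc, so at least 9 discs are needed.
A packing using 10 discs:
  disc 1: 950 = 950
  disc 2: 875 = 875
  disc 3: 850 = 850
  disc 4: 700 + 250 = 950
  disc 5: 675 = 675
  disc 6: 625 + 375 = 1000
  disc 7: 625 = 625
  disc 8: 625 = 625
  disc 9: 575 = 575
  disc 10: 500 = 500
No arrangement into 9 discs stays within capacity, so 10 is optimal.

10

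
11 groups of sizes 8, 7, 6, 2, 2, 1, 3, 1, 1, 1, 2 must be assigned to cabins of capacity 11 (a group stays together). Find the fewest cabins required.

Total = 8 + 7 + 6 + 3 + 2 + 2 + 2 + 1 + 1 + 1 + 1 = 34.
Lower bound: ⌈34/11⌉ = 4 cabins.
A packing using 4 cabins:
  cabin 1: 8 + 3 = 11
  cabin 2: 7 + 2 + 2 = 11
  cabin 3: 6 + 2 + 1 + 1 + 1 = 11
  cabin 4: 1 = 1
This matches the lower bound, so 4 is optimal.

4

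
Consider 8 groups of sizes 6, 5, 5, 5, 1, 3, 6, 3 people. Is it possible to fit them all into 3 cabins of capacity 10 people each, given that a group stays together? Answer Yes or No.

Total = 34 people; ⌈34/10⌉ = 4.
At least 4 cabins are required, but only 3 are allowed.

No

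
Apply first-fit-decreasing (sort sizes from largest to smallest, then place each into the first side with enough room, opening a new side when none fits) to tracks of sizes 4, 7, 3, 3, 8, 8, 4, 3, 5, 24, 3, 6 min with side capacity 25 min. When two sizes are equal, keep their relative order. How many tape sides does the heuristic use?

Sorted descending: 24, 8, 8, 7, 6, 5, 4, 4, 3, 3, 3, 3.
  24 → side 1 (new)  [load 24/25]
  8 → side 2 (new)  [load 8/25]
  8 → side 2  [load 16/25]
  7 → side 2  [load 23/25]
  6 → side 3 (new)  [load 6/25]
  5 → side 3  [load 11/25]
  4 → side 3  [load 15/25]
  4 → side 3  [load 19/25]
  3 → side 3  [load 22/25]
  3 → side 3  [load 25/25]
  3 → side 4 (new)  [load 3/25]
  3 → side 4  [load 6/25]
4 tape sides opened.

4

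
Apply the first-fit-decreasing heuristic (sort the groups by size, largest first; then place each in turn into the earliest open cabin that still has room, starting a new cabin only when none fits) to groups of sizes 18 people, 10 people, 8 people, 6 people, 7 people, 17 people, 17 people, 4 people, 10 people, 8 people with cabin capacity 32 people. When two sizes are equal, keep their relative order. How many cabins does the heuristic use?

Sorted descending: 18, 17, 17, 10, 10, 8, 8, 7, 6, 4.
  18 → cabin 1 (new)  [load 18/32]
  17 → cabin 2 (new)  [load 17/32]
  17 → cabin 3 (new)  [load 17/32]
  10 → cabin 1  [load 28/32]
  10 → cabin 2  [load 27/32]
  8 → cabin 3  [load 25/32]
  8 → cabin 4 (new)  [load 8/32]
  7 → cabin 3  [load 32/32]
  6 → cabin 4  [load 14/32]
  4 → cabin 1  [load 32/32]
4 cabins opened.

4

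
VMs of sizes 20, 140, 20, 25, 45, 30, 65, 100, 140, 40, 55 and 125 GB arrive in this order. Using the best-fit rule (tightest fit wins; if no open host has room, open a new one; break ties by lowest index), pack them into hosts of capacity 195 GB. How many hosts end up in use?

  20 → host 1 (new)  [load 20/195]
  140 → host 1  [load 160/195]
  20 → host 1  [load 180/195]
  25 → host 2 (new)  [load 25/195]
  45 → host 2  [load 70/195]
  30 → host 2  [load 100/195]
  65 → host 2  [load 165/195]
  100 → host 3 (new)  [load 100/195]
  140 → host 4 (new)  [load 140/195]
  40 → host 4  [load 180/195]
  55 → host 3  [load 155/195]
  125 → host 5 (new)  [load 125/195]
5 hosts opened.

5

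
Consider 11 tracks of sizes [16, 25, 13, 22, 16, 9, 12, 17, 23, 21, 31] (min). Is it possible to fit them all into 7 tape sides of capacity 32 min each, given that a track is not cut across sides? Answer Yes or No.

Total = 205 min; ⌈205/32⌉ = 7.
The bound of 7 does not rule out 7, but exhaustive search shows no assignment into 7 tape sides of capacity 32 min exists — the minimum is 8.

No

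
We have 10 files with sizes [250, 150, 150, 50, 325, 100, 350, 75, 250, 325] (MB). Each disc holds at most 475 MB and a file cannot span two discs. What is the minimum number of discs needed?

Total = 350 + 325 + 325 + 250 + 250 + 150 + 150 + 100 + 75 + 50 = 2025 MB.
Lower bound: ⌈2025/475⌉ = 5 discs.
A packing using 5 discs:
  disc 1: 350 + 100 = 450
  disc 2: 325 + 150 = 475
  disc 3: 325 + 150 = 475
  disc 4: 250 + 75 + 50 = 375
  disc 5: 250 = 250
This matches the lower bound, so 5 is optimal.

5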